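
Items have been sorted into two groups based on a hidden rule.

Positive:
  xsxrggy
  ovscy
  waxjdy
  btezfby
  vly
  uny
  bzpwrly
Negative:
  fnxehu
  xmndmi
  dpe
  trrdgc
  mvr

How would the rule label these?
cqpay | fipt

Positive, Negative

The distinguishing property — contains 'y' — holds for all the 'Positive' cases and none of the 'Negative' cases.
cqpay: Positive (has 'y').
fipt: Negative (no 'y').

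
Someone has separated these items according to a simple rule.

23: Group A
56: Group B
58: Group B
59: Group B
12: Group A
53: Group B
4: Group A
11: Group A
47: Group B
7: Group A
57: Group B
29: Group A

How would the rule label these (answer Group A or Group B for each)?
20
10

Group A, Group A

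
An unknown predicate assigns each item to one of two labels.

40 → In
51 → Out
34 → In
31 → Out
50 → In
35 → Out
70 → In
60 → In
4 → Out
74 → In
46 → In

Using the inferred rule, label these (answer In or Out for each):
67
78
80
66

Out, In, In, In

All 'In' examples share one property — even AND at least 31 — and every 'Out' example lacks it.
Out: 67, since 67 is odd, 67 ≥ 31.
In: 78, since 78 is even, 78 ≥ 31.
In: 80, since 80 is even, 80 ≥ 31.
In: 66, since 66 is even, 66 ≥ 31.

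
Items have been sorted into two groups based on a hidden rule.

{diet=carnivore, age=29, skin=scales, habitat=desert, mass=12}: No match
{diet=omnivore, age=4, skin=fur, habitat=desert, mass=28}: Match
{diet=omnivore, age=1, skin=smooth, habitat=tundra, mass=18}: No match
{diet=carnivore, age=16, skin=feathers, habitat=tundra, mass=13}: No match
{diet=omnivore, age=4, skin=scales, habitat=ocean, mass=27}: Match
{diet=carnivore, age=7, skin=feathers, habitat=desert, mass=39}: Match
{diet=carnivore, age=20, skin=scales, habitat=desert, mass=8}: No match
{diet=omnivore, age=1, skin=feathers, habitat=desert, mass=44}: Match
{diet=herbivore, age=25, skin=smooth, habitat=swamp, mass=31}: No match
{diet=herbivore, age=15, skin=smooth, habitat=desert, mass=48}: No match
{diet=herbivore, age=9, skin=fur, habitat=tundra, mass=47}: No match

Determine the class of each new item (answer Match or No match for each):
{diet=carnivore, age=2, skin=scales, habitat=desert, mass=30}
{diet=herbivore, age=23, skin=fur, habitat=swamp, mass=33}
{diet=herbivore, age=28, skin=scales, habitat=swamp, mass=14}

Match, No match, No match

'Match' ⟺ age ≤ 7 AND mass ≥ 27.
{diet=carnivore, age=2, skin=scales, habitat=desert, mass=30}: age = 2, mass = 30 — checks out, so Match. {diet=herbivore, age=23, skin=fur, habitat=swamp, mass=33}: age = 23, mass = 33 — does not pass, so No match. {diet=herbivore, age=28, skin=scales, habitat=swamp, mass=14}: age = 28, mass = 14 — does not pass, so No match.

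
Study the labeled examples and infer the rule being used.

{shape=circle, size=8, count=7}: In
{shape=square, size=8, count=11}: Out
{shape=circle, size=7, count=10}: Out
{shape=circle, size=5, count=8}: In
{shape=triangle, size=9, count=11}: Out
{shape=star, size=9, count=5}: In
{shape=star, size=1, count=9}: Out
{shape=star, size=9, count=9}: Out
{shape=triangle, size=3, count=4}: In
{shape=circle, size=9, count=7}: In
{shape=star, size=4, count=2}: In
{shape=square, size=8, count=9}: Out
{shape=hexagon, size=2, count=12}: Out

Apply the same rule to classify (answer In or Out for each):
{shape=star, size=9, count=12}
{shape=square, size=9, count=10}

Out, Out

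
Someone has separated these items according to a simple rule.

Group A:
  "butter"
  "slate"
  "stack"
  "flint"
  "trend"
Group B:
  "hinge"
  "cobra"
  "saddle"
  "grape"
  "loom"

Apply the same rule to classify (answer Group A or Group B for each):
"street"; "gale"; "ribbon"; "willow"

The pattern is that an item is 'Group A' exactly when: contains 't'.
"street": Group A (has 't').
"gale": Group B (no 't').
"ribbon": Group B (no 't').
"willow": Group B (no 't').

Group A, Group B, Group B, Group B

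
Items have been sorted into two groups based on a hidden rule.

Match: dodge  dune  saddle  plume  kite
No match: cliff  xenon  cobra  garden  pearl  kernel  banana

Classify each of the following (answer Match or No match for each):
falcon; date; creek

No match, Match, No match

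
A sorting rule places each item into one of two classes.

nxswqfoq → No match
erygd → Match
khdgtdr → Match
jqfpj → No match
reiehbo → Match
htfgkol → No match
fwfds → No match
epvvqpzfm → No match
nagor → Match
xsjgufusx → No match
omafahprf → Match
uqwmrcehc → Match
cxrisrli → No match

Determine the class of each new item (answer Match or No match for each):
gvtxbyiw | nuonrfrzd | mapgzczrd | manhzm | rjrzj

No match, Match, Match, No match, Match

One predicate separates the groups cleanly: odd length AND contains 'r'.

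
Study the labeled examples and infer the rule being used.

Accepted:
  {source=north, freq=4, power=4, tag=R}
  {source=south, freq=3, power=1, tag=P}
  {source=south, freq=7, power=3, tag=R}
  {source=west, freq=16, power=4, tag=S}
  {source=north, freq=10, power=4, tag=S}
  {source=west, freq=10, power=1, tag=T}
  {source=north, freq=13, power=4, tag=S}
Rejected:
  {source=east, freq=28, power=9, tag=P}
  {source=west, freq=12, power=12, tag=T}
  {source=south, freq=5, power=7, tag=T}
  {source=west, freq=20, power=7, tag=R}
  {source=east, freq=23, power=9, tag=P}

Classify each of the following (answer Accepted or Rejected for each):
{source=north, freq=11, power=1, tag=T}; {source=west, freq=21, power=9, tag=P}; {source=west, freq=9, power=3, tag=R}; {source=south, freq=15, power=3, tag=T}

Accepted, Rejected, Accepted, Accepted

A rule that fits every label: power ≤ 4 — true of each 'Accepted' example, false of each 'Rejected' one.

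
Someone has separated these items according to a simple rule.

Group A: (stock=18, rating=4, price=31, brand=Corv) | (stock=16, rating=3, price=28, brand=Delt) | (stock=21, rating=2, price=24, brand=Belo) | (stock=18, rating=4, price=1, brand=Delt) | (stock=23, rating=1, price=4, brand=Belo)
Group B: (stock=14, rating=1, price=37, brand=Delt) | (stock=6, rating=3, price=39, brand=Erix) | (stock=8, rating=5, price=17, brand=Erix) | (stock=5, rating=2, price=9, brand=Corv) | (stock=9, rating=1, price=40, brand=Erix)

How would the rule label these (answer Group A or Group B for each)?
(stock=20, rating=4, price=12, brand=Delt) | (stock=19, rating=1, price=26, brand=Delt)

Group A, Group A

'Group A' ⟺ stock ≥ 16.
(stock=20, rating=4, price=12, brand=Delt) → stock = 20 → Group A. (stock=19, rating=1, price=26, brand=Delt) → stock = 19 → Group A.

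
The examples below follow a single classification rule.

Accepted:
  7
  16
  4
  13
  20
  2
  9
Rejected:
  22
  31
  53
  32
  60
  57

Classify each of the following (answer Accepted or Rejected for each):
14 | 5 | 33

Accepted, Accepted, Rejected

All 'Accepted' examples share one property — at most 20 — and every 'Rejected' example lacks it.
Accepted: 14, since 14 ≤ 20. Accepted: 5, since 5 ≤ 20. Rejected: 33, since 33 > 20.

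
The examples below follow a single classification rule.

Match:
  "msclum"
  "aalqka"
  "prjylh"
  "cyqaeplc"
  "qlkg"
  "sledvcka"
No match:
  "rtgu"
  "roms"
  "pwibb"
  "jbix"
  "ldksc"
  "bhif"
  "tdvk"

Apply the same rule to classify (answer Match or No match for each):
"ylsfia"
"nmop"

Match, No match

The simplest hypothesis consistent with all the labels is: even length AND contains 'l'.
"ylsfia": Match (length 6, has 'l'). "nmop": No match (length 4, no 'l').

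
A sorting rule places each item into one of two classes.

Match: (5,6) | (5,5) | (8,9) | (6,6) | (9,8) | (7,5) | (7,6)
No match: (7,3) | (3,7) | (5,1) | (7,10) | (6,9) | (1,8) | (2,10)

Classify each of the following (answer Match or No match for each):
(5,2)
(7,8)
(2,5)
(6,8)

No match, Match, No match, Match

'Match' ⟺ |first − second| ≤ 2.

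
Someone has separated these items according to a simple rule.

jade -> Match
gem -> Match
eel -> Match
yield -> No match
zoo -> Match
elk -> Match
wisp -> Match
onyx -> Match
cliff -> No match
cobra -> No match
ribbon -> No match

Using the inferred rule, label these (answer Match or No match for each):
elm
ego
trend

Match, Match, No match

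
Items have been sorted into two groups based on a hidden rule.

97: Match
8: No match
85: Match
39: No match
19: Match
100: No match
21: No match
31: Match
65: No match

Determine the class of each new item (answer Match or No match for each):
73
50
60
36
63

Match, No match, No match, No match, No match

The pattern is that an item is 'Match' exactly when: ≡ 1 (mod 6).
73: 73 mod 6 = 1, fits → Match. 50: 50 mod 6 = 2, doesn't match → No match. 60: 60 mod 6 = 0, doesn't match → No match. 36: 36 mod 6 = 0, doesn't match → No match. 63: 63 mod 6 = 3, doesn't match → No match.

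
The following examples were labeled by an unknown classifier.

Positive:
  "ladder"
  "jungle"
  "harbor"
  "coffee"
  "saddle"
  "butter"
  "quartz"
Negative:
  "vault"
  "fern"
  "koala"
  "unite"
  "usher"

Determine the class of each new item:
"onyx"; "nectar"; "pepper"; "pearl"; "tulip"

The classifier is using: length 6.
"onyx": Negative (length 4).
"nectar": Positive (length 6).
"pepper": Positive (length 6).
"pearl": Negative (length 5).
"tulip": Negative (length 5).

Negative, Positive, Positive, Negative, Negative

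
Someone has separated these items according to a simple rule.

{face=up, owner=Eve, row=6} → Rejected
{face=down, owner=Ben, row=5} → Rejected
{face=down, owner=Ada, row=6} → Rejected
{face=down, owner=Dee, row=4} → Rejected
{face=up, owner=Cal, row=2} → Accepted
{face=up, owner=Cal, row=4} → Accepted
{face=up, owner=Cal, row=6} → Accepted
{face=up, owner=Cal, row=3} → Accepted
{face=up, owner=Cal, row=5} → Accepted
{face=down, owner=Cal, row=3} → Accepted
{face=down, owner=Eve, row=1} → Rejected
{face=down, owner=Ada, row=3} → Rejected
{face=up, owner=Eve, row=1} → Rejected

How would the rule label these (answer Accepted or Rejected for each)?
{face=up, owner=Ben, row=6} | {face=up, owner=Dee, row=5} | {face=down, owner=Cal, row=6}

Rejected, Rejected, Accepted

Rule: owner is Cal. This holds for each 'Accepted' example and fails for each 'Rejected' one.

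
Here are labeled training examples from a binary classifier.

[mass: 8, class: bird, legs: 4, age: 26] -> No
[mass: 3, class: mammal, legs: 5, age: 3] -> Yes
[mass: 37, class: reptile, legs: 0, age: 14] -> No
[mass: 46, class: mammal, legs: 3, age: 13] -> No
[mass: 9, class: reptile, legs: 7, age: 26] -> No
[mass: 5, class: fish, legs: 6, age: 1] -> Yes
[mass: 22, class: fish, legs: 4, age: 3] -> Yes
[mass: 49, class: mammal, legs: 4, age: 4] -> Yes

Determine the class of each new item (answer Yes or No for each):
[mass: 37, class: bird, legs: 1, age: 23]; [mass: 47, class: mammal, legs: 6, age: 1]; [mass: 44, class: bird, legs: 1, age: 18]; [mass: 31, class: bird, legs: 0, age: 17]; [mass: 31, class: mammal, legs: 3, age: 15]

The distinguishing property — age ≤ 4 — holds for all the 'Yes' cases and none of the 'No' cases.
[mass: 37, class: bird, legs: 1, age: 23] → age = 23 → No.
[mass: 47, class: mammal, legs: 6, age: 1] → age = 1 → Yes.
[mass: 44, class: bird, legs: 1, age: 18] → age = 18 → No.
[mass: 31, class: bird, legs: 0, age: 17] → age = 17 → No.
[mass: 31, class: mammal, legs: 3, age: 15] → age = 15 → No.

No, Yes, No, No, No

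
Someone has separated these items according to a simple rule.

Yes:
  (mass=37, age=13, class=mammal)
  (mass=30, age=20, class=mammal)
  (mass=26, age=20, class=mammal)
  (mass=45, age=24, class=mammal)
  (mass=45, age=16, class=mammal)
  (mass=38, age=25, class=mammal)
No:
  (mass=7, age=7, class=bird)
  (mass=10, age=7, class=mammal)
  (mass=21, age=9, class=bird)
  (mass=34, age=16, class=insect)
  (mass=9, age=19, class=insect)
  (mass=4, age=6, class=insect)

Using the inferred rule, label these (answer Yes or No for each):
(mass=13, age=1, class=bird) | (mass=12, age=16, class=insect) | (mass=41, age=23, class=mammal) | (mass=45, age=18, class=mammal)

One predicate separates the groups cleanly: class is mammal AND age ≥ 9.
(mass=13, age=1, class=bird) — class is bird, age = 1, hence No.
(mass=12, age=16, class=insect) — class is insect, age = 16, hence No.
(mass=41, age=23, class=mammal) — class is mammal, age = 23, hence Yes.
(mass=45, age=18, class=mammal) — class is mammal, age = 18, hence Yes.

No, No, Yes, Yes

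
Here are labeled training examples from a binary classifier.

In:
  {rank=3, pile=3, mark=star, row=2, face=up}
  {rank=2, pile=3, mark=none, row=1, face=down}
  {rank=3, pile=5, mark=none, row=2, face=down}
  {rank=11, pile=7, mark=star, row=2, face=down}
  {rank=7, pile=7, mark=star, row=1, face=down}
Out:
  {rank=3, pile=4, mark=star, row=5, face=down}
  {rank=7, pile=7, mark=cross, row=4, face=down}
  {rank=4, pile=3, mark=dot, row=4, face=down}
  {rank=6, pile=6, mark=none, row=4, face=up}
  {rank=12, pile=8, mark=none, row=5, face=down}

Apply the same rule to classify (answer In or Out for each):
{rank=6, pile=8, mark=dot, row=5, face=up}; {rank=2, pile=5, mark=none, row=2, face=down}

Out, In

Rule: row ≤ 2. This holds for each 'In' example and fails for each 'Out' one.
{rank=6, pile=8, mark=dot, row=5, face=up}: row = 5 — lacks this property, so Out.
{rank=2, pile=5, mark=none, row=2, face=down}: row = 2 — passes, so In.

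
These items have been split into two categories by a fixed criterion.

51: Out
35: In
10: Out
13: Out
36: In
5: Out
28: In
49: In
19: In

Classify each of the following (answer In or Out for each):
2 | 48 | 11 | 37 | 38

Out, In, Out, In, In

Rule: digit sum ≥ 7. This holds for each 'In' example and fails for each 'Out' one.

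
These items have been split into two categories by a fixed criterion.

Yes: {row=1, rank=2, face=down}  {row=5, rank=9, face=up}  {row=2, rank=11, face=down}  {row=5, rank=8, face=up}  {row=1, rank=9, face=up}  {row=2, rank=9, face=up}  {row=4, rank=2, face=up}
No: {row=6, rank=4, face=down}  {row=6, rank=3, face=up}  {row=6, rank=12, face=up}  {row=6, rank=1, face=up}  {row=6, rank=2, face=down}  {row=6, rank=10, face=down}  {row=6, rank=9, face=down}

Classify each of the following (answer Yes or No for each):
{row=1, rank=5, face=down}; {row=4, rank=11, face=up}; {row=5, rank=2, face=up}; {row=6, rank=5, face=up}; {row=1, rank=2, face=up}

Yes, Yes, Yes, No, Yes

One predicate separates the groups cleanly: row ≤ 5.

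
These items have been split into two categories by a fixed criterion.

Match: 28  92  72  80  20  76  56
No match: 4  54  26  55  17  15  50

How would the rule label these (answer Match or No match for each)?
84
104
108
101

Rule: multiple of 4 AND at least 15. This holds for each 'Match' example and fails for each 'No match' one.
84: Match (84 = 4·21, 84 ≥ 15).
104: Match (104 = 4·26, 104 ≥ 15).
108: Match (108 = 4·27, 108 ≥ 15).
101: No match (101 = 4·25 + 1, 101 ≥ 15).

Match, Match, Match, No match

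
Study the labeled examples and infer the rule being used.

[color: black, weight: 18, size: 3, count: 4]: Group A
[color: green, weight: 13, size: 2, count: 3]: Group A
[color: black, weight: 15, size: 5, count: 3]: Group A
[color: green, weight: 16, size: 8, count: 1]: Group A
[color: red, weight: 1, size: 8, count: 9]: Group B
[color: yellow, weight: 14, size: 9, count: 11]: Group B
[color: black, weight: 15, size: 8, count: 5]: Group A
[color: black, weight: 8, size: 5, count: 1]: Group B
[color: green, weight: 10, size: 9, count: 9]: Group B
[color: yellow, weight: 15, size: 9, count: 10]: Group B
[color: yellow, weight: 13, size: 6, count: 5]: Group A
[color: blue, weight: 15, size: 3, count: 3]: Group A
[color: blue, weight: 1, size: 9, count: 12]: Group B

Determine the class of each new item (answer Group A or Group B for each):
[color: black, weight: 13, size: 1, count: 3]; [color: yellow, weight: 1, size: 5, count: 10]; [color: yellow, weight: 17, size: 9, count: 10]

Group A, Group B, Group B

One predicate separates the groups cleanly: weight ≥ 10 AND size ≤ 8.
Group A: [color: black, weight: 13, size: 1, count: 3], since weight = 13, size = 1. Group B: [color: yellow, weight: 1, size: 5, count: 10], since weight = 1, size = 5. Group B: [color: yellow, weight: 17, size: 9, count: 10], since weight = 17, size = 9.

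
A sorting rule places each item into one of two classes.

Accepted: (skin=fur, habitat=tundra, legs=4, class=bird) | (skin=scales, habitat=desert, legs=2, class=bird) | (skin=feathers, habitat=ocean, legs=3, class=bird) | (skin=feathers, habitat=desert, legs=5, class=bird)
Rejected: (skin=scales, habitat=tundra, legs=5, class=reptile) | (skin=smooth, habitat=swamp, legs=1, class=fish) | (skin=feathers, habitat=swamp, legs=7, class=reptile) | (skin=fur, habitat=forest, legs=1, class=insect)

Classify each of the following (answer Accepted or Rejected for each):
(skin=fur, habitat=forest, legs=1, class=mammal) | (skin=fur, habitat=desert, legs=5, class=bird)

Rejected, Accepted

Looking at the examples, the only property every 'Accepted' case has and every 'Rejected' case lacks is: class is bird.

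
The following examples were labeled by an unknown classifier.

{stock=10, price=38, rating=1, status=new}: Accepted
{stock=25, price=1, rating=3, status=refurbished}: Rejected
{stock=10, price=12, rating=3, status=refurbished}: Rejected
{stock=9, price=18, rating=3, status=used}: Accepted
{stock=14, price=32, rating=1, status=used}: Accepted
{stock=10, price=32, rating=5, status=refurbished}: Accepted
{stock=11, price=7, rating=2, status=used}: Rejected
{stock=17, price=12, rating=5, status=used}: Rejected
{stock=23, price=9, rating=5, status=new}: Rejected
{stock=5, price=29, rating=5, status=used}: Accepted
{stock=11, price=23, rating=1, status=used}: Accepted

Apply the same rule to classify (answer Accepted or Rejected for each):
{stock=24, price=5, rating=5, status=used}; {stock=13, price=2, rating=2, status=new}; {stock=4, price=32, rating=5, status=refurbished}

Rejected, Rejected, Accepted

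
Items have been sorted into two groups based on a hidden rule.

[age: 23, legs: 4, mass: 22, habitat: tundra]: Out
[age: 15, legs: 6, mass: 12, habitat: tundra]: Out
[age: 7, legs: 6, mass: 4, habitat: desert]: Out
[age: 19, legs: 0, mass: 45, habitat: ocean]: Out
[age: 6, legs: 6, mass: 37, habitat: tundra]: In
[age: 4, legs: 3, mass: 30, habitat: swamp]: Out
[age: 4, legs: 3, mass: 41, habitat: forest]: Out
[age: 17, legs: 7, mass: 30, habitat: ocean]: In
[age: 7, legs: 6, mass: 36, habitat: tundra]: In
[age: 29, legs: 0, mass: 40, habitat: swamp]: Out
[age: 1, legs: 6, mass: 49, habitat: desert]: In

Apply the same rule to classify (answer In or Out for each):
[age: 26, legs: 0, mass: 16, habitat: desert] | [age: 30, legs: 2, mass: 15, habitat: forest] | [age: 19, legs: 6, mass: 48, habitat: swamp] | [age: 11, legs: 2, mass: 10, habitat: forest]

The classifier is using: legs ≥ 4 AND mass ≥ 30.
[age: 26, legs: 0, mass: 16, habitat: desert]: legs = 0, mass = 16 — fails this test, so Out.
[age: 30, legs: 2, mass: 15, habitat: forest]: legs = 2, mass = 15 — fails this test, so Out.
[age: 19, legs: 6, mass: 48, habitat: swamp]: legs = 6, mass = 48 — meets the rule, so In.
[age: 11, legs: 2, mass: 10, habitat: forest]: legs = 2, mass = 10 — fails this test, so Out.

Out, Out, In, Out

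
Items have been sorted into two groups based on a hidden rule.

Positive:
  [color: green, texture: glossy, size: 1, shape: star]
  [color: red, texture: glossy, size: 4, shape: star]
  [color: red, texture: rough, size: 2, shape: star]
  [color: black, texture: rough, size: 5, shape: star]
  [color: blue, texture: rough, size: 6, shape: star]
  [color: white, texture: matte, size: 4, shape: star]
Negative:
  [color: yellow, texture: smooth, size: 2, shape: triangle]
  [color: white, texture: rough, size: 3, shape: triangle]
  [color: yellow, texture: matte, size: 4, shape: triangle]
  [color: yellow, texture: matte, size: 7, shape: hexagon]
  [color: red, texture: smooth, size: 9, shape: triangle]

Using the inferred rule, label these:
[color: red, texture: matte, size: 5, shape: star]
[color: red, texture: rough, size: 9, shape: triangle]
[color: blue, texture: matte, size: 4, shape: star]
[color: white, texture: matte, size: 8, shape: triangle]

Every 'Positive' example satisfies: shape is star. None of the 'Negative' examples do.
[color: red, texture: matte, size: 5, shape: star] → shape is star → Positive. [color: red, texture: rough, size: 9, shape: triangle] → shape is triangle → Negative. [color: blue, texture: matte, size: 4, shape: star] → shape is star → Positive. [color: white, texture: matte, size: 8, shape: triangle] → shape is triangle → Negative.

Positive, Negative, Positive, Negative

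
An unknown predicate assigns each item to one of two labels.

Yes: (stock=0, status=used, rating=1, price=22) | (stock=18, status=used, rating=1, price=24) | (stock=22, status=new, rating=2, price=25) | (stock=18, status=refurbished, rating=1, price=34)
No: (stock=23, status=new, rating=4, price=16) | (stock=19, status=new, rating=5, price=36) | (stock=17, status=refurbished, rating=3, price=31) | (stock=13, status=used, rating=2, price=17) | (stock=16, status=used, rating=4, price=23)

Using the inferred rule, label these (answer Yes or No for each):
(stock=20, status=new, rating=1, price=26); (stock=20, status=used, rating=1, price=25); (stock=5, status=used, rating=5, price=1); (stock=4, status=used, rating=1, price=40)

Rule: price ≥ 22 AND rating ≤ 2. This holds for each 'Yes' example and fails for each 'No' one.
(stock=20, status=new, rating=1, price=26): price = 26, rating = 1 — has this property, so Yes. (stock=20, status=used, rating=1, price=25): price = 25, rating = 1 — has this property, so Yes. (stock=5, status=used, rating=5, price=1): price = 1, rating = 5 — doesn't match, so No. (stock=4, status=used, rating=1, price=40): price = 40, rating = 1 — has this property, so Yes.

Yes, Yes, No, Yes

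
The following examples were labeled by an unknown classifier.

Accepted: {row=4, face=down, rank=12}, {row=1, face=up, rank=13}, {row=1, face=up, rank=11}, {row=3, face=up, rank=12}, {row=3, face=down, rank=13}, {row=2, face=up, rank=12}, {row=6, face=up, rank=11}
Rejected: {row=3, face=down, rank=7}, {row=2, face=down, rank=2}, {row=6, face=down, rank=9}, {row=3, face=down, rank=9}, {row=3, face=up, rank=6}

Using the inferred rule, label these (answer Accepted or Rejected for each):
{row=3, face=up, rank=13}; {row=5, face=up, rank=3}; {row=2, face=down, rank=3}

Accepted, Rejected, Rejected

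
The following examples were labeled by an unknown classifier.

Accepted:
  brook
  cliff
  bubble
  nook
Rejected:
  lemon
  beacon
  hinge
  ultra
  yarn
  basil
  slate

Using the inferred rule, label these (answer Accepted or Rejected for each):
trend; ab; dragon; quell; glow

'Accepted' ⟺ has a double letter.
trend — no doubled letter, hence Rejected.
ab — no doubled letter, hence Rejected.
dragon — no doubled letter, hence Rejected.
quell — 'll' doubled, hence Accepted.
glow — no doubled letter, hence Rejected.

Rejected, Rejected, Rejected, Accepted, Rejected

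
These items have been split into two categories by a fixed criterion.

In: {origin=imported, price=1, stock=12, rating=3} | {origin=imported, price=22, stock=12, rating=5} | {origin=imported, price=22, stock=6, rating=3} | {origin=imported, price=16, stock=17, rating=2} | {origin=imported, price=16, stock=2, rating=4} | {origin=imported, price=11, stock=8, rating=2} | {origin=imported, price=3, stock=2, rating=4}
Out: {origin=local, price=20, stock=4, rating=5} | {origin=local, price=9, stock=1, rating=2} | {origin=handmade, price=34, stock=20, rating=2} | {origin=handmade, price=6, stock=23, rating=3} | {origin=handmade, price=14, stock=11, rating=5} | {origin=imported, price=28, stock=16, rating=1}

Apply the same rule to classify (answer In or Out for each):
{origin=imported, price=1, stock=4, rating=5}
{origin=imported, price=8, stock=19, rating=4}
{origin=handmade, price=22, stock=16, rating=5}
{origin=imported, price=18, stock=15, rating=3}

A rule that fits every label: origin is imported AND price ≤ 22 — true of each 'In' example, false of each 'Out' one.
{origin=imported, price=1, stock=4, rating=5} — origin is imported, price = 1, hence In.
{origin=imported, price=8, stock=19, rating=4} — origin is imported, price = 8, hence In.
{origin=handmade, price=22, stock=16, rating=5} — origin is handmade, price = 22, hence Out.
{origin=imported, price=18, stock=15, rating=3} — origin is imported, price = 18, hence In.

In, In, Out, In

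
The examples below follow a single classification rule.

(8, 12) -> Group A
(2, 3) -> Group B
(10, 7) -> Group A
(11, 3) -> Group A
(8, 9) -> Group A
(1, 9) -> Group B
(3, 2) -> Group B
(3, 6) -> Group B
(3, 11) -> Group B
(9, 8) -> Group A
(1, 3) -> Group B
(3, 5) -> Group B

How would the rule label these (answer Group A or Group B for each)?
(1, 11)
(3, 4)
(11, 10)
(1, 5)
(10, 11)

'Group A' ⟺ first ≥ 5.

Group B, Group B, Group A, Group B, Group A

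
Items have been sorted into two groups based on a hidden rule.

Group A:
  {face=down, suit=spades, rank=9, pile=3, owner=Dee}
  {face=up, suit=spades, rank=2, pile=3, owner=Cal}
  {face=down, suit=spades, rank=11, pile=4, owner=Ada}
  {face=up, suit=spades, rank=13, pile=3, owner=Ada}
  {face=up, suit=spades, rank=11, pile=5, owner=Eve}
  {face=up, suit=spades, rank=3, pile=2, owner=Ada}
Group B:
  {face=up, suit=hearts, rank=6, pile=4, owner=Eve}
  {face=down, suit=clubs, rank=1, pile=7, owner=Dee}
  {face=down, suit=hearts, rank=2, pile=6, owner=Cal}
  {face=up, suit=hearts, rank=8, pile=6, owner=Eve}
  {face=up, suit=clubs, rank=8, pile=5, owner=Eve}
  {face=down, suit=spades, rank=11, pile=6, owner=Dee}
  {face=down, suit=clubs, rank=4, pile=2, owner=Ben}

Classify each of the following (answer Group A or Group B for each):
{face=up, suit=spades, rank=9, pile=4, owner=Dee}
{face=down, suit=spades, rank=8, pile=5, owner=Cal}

Group A, Group A

The classifier is using: suit is spades AND pile ≤ 5.
{face=up, suit=spades, rank=9, pile=4, owner=Dee}: suit is spades, pile = 4 — checks out, so Group A.
{face=down, suit=spades, rank=8, pile=5, owner=Cal}: suit is spades, pile = 5 — checks out, so Group A.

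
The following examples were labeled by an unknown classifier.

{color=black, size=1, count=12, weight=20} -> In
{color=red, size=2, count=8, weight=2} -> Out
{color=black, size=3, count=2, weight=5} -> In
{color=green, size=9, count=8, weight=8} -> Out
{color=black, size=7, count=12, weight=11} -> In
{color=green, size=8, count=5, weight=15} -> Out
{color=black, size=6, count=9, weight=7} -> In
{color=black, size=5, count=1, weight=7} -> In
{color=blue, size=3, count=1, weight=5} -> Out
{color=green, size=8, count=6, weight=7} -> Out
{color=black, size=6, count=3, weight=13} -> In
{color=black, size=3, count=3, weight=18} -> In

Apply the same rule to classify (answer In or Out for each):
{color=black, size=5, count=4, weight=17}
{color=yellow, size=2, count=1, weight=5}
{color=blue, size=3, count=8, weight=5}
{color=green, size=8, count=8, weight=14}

In, Out, Out, Out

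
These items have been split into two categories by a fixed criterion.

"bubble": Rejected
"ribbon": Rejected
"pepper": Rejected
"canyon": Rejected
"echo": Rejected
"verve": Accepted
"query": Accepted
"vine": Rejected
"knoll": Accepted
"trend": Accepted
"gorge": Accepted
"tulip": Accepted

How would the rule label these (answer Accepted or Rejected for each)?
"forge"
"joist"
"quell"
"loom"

Accepted, Accepted, Accepted, Rejected

Every 'Accepted' example satisfies: odd length. None of the 'Rejected' examples do.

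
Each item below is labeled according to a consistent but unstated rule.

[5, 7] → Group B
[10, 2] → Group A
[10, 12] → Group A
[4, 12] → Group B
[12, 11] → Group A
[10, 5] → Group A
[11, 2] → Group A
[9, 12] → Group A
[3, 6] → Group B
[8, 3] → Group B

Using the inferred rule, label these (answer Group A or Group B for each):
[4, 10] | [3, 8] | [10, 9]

Group B, Group B, Group A

All 'Group A' examples share one property — first ≥ 9 — and every 'Group B' example lacks it.
[4, 10] — first 4, hence Group B.
[3, 8] — first 3, hence Group B.
[10, 9] — first 10, hence Group A.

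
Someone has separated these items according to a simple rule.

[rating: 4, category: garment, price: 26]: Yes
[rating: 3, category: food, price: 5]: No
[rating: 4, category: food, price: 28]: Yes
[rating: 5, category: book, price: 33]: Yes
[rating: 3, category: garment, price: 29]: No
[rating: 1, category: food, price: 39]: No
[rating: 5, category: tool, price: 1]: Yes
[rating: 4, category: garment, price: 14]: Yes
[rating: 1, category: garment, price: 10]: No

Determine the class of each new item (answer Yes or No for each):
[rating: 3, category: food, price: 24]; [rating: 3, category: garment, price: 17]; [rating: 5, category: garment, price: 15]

No, No, Yes

The common property of the 'Yes' items is: rating ≥ 4. No 'No' item has it.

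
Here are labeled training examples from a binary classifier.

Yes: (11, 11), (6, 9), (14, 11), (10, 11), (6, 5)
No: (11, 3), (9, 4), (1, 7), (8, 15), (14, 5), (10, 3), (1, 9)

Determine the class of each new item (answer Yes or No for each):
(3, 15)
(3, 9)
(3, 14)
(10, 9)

No, No, No, Yes

One predicate separates the groups cleanly: |first − second| ≤ 3.
(3, 15) — |3−15| = 12, hence No. (3, 9) — |3−9| = 6, hence No. (3, 14) — |3−14| = 11, hence No. (10, 9) — |10−9| = 1, hence Yes.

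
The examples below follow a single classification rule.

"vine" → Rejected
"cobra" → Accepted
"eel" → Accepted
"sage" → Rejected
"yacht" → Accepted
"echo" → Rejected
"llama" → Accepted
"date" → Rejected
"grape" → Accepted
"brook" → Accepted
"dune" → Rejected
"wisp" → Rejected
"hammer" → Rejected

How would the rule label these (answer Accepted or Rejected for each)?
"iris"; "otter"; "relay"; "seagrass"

Rejected, Accepted, Accepted, Rejected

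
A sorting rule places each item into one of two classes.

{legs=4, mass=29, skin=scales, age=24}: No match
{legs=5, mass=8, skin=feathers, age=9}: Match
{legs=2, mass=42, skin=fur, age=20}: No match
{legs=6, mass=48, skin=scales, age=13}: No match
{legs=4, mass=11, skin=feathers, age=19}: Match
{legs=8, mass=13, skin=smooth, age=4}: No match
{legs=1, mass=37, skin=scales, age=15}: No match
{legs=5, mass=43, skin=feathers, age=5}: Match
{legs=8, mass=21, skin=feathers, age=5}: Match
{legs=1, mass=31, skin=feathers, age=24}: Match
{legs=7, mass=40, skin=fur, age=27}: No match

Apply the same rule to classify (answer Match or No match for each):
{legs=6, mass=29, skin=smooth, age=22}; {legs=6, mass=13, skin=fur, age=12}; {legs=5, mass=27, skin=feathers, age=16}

No match, No match, Match

Looking at the examples, the only property every 'Match' case has and every 'No match' case lacks is: skin is feathers.
{legs=6, mass=29, skin=smooth, age=22}: No match (skin is smooth).
{legs=6, mass=13, skin=fur, age=12}: No match (skin is fur).
{legs=5, mass=27, skin=feathers, age=16}: Match (skin is feathers).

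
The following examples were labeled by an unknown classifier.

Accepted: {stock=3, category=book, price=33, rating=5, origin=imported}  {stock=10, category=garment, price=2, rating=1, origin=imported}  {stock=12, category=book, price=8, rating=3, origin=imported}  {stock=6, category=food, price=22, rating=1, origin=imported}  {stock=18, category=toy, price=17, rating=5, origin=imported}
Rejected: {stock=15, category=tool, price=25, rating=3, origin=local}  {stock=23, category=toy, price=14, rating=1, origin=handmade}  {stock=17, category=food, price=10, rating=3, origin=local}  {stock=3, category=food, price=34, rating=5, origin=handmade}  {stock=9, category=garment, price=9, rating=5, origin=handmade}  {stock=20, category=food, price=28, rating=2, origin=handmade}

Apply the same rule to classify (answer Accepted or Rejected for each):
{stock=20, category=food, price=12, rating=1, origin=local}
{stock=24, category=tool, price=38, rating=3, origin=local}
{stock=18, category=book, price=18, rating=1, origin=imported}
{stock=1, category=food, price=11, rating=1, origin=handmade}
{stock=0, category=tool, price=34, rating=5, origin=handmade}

Rejected, Rejected, Accepted, Rejected, Rejected

The common property of the 'Accepted' items is: origin is imported. No 'Rejected' item has it.
{stock=20, category=food, price=12, rating=1, origin=local} — origin is local, hence Rejected.
{stock=24, category=tool, price=38, rating=3, origin=local} — origin is local, hence Rejected.
{stock=18, category=book, price=18, rating=1, origin=imported} — origin is imported, hence Accepted.
{stock=1, category=food, price=11, rating=1, origin=handmade} — origin is handmade, hence Rejected.
{stock=0, category=tool, price=34, rating=5, origin=handmade} — origin is handmade, hence Rejected.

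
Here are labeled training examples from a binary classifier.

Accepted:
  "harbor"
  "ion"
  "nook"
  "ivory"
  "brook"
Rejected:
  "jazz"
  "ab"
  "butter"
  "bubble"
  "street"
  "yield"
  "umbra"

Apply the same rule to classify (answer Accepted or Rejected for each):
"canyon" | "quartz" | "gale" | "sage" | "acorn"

Accepted, Rejected, Rejected, Rejected, Accepted

Checking candidate rules against both groups, what survives is: contains 'o'.
"canyon": Accepted (has 'o').
"quartz": Rejected (no 'o').
"gale": Rejected (no 'o').
"sage": Rejected (no 'o').
"acorn": Accepted (has 'o').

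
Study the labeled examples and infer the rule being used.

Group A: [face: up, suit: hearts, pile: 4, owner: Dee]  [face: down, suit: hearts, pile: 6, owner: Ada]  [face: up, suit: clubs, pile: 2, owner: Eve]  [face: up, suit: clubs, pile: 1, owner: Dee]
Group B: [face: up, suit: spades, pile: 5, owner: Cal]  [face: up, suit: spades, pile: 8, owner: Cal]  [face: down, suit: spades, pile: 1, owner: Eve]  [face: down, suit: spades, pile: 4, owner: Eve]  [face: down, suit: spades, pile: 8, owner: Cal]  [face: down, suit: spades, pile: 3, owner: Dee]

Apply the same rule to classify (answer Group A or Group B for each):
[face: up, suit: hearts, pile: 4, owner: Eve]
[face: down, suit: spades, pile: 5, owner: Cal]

The pattern is that an item is 'Group A' exactly when: suit is not spades.
[face: up, suit: hearts, pile: 4, owner: Eve]: Group A (suit is hearts). [face: down, suit: spades, pile: 5, owner: Cal]: Group B (suit is spades).

Group A, Group B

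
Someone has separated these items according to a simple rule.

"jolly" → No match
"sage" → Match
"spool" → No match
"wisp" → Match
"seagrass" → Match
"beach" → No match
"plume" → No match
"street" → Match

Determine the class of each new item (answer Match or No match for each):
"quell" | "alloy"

'Match' ⟺ even length.
No match: "quell", since length 5.
No match: "alloy", since length 5.

No match, No match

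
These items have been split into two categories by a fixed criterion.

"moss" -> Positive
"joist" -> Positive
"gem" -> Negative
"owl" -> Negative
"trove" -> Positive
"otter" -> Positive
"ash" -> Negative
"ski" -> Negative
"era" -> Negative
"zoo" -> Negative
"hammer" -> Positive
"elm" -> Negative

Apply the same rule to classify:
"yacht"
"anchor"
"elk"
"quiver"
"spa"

A rule that fits every label: length ≥ 4 — true of each 'Positive' example, false of each 'Negative' one.
"yacht": length 5 — satisfies this, so Positive.
"anchor": length 6 — satisfies this, so Positive.
"elk": length 3 — doesn't qualify, so Negative.
"quiver": length 6 — satisfies this, so Positive.
"spa": length 3 — doesn't qualify, so Negative.

Positive, Positive, Negative, Positive, Negative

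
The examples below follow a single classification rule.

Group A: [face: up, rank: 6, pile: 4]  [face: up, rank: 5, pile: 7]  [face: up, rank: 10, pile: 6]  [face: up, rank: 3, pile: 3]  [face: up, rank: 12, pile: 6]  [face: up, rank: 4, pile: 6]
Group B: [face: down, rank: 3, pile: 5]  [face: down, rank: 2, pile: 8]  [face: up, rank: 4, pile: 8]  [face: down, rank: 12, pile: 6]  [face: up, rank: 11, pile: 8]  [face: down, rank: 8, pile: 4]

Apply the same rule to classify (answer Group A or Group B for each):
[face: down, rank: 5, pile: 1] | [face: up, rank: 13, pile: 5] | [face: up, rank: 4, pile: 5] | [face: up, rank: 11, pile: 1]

Every 'Group A' example satisfies: face is up AND pile ≤ 7. None of the 'Group B' examples do.
[face: down, rank: 5, pile: 1]: Group B (face is down, pile = 1).
[face: up, rank: 13, pile: 5]: Group A (face is up, pile = 5).
[face: up, rank: 4, pile: 5]: Group A (face is up, pile = 5).
[face: up, rank: 11, pile: 1]: Group A (face is up, pile = 1).

Group B, Group A, Group A, Group A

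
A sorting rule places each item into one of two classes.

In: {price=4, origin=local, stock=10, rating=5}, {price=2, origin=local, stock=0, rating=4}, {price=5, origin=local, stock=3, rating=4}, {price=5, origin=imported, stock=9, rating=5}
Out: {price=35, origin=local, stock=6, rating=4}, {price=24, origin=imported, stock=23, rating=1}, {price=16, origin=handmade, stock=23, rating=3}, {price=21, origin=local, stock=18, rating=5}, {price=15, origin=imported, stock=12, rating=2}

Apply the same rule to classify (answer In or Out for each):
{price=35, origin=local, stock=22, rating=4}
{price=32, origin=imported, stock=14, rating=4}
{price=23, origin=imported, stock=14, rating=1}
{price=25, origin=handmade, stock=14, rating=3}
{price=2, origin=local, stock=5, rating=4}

Out, Out, Out, Out, In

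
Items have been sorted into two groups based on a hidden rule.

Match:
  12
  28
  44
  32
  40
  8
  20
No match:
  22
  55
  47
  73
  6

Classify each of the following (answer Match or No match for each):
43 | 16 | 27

No match, Match, No match

The classifier is using: multiple of 4.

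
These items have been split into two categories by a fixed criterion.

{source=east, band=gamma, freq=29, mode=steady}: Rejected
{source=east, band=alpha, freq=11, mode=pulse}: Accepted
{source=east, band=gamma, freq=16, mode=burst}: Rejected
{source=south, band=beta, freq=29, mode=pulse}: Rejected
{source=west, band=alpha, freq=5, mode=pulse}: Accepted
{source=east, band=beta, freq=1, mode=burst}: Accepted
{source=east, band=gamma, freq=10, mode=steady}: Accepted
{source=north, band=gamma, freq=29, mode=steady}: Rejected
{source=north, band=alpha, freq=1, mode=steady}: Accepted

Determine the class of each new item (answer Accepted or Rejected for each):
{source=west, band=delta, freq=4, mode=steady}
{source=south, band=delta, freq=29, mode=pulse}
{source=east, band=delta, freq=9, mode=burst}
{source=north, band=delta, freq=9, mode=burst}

Accepted, Rejected, Accepted, Accepted

One predicate separates the groups cleanly: freq ≤ 11.
{source=west, band=delta, freq=4, mode=steady}: freq = 4 — checks out, so Accepted.
{source=south, band=delta, freq=29, mode=pulse}: freq = 29 — does not satisfy this, so Rejected.
{source=east, band=delta, freq=9, mode=burst}: freq = 9 — checks out, so Accepted.
{source=north, band=delta, freq=9, mode=burst}: freq = 9 — checks out, so Accepted.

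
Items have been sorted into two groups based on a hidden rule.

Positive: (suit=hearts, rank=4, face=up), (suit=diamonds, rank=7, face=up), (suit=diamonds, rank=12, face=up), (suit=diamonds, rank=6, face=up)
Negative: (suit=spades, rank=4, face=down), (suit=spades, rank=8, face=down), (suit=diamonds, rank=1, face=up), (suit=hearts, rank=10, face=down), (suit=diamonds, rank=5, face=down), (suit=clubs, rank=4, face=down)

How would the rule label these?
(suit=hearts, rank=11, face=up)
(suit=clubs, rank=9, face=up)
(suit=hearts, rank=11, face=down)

The distinguishing property — face is up AND rank ≥ 4 — holds for all the 'Positive' cases and none of the 'Negative' cases.

Positive, Positive, Negative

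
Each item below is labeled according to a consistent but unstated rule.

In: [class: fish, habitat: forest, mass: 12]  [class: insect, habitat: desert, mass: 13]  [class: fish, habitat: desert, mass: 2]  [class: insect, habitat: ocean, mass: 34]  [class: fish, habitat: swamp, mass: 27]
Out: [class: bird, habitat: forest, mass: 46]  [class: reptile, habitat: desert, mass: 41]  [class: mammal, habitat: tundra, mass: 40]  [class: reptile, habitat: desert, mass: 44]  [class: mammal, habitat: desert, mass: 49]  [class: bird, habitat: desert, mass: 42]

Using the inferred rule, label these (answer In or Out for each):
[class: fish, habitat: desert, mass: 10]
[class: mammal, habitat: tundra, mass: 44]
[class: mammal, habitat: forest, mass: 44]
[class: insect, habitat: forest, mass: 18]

In, Out, Out, In

The rule appears to be: mass ≤ 34.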